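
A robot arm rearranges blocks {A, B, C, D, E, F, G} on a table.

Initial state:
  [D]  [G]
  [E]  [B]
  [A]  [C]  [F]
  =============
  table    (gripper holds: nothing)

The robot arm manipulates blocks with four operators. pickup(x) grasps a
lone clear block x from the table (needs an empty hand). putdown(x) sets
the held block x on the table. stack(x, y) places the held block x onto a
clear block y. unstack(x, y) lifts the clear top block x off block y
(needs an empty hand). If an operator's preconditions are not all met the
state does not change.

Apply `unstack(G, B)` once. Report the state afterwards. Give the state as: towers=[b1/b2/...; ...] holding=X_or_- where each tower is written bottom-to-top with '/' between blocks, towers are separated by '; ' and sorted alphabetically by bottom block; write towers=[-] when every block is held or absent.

towers=[A/E/D; C/B; F] holding=G

before: towers=[A/E/D; C/B/G; F] holding=-
pre[unstack(G, B)]: on(G,B) ✓, clear(G) ✓, handempty ✓
all met → apply unstack(G, B)
after:  towers=[A/E/D; C/B; F] holding=G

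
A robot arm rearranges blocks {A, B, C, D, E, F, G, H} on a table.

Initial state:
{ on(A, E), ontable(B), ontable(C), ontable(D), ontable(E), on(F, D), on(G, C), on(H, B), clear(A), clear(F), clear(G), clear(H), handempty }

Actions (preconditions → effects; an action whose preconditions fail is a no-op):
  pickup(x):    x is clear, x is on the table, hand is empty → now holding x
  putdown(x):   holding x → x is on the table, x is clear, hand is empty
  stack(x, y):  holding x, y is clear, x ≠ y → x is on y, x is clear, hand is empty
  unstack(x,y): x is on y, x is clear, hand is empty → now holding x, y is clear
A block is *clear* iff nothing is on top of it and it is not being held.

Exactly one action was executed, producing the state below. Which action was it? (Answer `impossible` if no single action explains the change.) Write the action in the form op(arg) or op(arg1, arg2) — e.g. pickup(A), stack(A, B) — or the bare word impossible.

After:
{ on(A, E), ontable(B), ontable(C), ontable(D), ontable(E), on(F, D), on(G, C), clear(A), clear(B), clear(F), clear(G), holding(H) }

target: towers=[B; C/G; D/F; E/A] holding=H
     unstack(G, C) → towers=[B/H; C; D/F; E/A] holding=G
     unstack(A, E) → towers=[B/H; C/G; D/F; E] holding=A
     unstack(H, B) → towers=[B; C/G; D/F; E/A] holding=H  ← match
     unstack(F, D) → towers=[B/H; C/G; D; E/A] holding=F

unstack(H, B)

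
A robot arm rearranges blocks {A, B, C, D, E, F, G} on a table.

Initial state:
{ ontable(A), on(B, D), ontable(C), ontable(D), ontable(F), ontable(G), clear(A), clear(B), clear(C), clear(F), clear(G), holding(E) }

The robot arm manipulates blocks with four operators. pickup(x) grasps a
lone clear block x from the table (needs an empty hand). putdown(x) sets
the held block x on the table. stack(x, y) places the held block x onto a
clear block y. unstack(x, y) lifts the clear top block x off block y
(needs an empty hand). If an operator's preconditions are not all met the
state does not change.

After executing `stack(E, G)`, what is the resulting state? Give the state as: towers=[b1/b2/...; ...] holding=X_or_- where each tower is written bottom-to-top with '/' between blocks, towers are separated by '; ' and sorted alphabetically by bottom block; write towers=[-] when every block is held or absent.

before: towers=[A; C; D/B; F; G] holding=E
pre[stack(E, G)]: holding(E) yes, clear(G) yes, E≠G yes
all met → apply stack(E, G)
after:  towers=[A; C; D/B; F; G/E] holding=-

towers=[A; C; D/B; F; G/E] holding=-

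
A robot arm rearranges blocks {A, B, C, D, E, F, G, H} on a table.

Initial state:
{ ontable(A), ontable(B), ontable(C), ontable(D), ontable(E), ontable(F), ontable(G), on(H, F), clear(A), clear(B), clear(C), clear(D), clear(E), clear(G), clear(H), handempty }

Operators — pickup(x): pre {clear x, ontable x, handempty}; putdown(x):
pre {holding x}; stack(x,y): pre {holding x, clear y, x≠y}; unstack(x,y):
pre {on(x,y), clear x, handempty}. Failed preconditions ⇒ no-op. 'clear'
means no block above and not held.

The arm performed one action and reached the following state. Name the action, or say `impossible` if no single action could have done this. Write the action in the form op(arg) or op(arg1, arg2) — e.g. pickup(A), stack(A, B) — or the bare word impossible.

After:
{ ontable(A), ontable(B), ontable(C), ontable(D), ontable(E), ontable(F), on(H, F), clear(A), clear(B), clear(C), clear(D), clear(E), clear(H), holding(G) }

pickup(G)

target: towers=[A; B; C; D; E; F/H] holding=G
         pickup(G) → towers=[A; B; C; D; E; F/H] holding=G  ← match
         pickup(A) → towers=[B; C; D; E; F/H; G] holding=A
         pickup(E) → towers=[A; B; C; D; F/H; G] holding=E
     unstack(H, F) → towers=[A; B; C; D; E; F; G] holding=H
         pickup(B) → towers=[A; C; D; E; F/H; G] holding=B
         pickup(D) → towers=[A; B; C; E; F/H; G] holding=D
         pickup(C) → towers=[A; B; D; E; F/H; G] holding=C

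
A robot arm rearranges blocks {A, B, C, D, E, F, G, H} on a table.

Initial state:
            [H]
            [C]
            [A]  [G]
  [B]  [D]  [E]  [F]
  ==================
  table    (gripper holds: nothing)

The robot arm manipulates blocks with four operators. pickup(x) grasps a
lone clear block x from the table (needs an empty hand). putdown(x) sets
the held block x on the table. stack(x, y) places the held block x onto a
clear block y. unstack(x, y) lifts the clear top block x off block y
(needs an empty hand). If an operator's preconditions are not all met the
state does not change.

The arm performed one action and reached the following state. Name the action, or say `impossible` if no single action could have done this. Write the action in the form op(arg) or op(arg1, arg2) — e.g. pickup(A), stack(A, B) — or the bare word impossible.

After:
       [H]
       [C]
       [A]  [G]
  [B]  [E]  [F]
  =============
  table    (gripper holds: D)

pickup(D)

target: towers=[B; E/A/C/H; F/G] holding=D
     unstack(G, F) → towers=[B; D; E/A/C/H; F] holding=G
     unstack(H, C) → towers=[B; D; E/A/C; F/G] holding=H
         pickup(B) → towers=[D; E/A/C/H; F/G] holding=B
         pickup(D) → towers=[B; E/A/C/H; F/G] holding=D  ← match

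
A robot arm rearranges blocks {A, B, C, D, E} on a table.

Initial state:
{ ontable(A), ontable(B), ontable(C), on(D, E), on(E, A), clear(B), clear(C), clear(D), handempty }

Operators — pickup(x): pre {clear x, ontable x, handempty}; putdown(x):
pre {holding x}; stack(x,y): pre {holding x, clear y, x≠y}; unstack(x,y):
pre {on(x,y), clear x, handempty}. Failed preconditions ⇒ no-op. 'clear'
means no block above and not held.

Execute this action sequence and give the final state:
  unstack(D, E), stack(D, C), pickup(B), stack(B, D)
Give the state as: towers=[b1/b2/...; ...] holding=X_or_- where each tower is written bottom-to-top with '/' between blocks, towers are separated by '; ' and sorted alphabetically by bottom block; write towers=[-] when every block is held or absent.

step 1 (unstack(D, E)): towers=[A/E; B; C] holding=D
step 2 (stack(D, C)): towers=[A/E; B; C/D] holding=-
step 3 (pickup(B)): towers=[A/E; C/D] holding=B
step 4 (stack(B, D)): towers=[A/E; C/D/B] holding=-

towers=[A/E; C/D/B] holding=-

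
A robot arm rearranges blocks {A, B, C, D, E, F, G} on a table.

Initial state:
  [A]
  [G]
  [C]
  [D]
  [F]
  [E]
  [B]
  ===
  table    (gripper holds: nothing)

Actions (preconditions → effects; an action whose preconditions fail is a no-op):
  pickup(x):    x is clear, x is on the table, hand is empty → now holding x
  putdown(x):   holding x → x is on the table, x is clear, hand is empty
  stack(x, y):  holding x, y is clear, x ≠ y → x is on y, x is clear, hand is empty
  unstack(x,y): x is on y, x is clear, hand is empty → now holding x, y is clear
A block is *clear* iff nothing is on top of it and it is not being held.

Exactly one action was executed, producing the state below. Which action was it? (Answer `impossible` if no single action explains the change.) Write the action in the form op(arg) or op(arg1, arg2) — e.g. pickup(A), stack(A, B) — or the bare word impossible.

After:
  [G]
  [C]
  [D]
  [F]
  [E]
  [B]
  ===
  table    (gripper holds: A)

target: towers=[B/E/F/D/C/G] holding=A
     unstack(A, G) → towers=[B/E/F/D/C/G] holding=A  ← match

unstack(A, G)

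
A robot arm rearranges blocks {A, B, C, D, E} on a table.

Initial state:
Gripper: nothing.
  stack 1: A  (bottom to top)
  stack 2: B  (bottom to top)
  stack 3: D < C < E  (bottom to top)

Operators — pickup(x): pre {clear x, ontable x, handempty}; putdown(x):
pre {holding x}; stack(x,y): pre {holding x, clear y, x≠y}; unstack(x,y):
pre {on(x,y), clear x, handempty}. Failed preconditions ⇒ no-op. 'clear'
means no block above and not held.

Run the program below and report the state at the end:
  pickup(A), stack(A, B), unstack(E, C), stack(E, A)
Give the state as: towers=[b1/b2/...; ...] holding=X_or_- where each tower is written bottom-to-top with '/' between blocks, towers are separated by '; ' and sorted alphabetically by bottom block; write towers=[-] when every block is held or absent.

towers=[B/A/E; D/C] holding=-

step 1 (pickup(A)): towers=[B; D/C/E] holding=A
step 2 (stack(A, B)): towers=[B/A; D/C/E] holding=-
step 3 (unstack(E, C)): towers=[B/A; D/C] holding=E
step 4 (stack(E, A)): towers=[B/A/E; D/C] holding=-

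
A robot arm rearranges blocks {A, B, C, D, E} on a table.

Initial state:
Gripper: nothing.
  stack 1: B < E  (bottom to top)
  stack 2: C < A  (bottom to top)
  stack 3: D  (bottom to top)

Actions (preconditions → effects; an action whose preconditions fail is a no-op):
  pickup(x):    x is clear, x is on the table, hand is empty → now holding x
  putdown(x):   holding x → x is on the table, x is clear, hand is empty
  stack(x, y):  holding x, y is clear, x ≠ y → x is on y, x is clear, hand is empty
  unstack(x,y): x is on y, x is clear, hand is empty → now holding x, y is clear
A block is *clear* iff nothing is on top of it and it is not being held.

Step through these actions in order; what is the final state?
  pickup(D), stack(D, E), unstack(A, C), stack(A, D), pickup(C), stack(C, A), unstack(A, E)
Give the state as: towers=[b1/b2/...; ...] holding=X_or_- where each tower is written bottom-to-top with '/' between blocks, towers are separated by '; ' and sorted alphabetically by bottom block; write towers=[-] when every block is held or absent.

step 1 (pickup(D)): towers=[B/E; C/A] holding=D
step 2 (stack(D, E)): towers=[B/E/D; C/A] holding=-
step 3 (unstack(A, C)): towers=[B/E/D; C] holding=A
step 4 (stack(A, D)): towers=[B/E/D/A; C] holding=-
step 5 (pickup(C)): towers=[B/E/D/A] holding=C
step 6 (stack(C, A)): towers=[B/E/D/A/C] holding=-
step 7 (unstack(A, E)) [no-op]: towers=[B/E/D/A/C] holding=-

towers=[B/E/D/A/C] holding=-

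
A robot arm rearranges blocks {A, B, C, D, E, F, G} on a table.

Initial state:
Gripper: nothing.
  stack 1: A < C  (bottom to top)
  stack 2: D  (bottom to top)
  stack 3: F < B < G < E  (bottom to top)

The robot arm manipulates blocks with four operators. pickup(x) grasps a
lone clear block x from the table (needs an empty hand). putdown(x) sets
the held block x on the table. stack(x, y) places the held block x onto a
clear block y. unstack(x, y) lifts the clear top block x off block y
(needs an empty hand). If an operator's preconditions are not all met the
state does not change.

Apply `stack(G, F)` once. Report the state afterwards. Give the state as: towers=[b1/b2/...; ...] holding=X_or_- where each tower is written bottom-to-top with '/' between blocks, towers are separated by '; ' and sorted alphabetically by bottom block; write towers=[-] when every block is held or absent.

towers=[A/C; D; F/B/G/E] holding=-

before: towers=[A/C; D; F/B/G/E] holding=-
pre[stack(G, F)]: holding(G) no, clear(F) no, G≠F yes
holding(G), clear(F) unmet → stack(G, F) is a no-op
after:  towers=[A/C; D; F/B/G/E] holding=-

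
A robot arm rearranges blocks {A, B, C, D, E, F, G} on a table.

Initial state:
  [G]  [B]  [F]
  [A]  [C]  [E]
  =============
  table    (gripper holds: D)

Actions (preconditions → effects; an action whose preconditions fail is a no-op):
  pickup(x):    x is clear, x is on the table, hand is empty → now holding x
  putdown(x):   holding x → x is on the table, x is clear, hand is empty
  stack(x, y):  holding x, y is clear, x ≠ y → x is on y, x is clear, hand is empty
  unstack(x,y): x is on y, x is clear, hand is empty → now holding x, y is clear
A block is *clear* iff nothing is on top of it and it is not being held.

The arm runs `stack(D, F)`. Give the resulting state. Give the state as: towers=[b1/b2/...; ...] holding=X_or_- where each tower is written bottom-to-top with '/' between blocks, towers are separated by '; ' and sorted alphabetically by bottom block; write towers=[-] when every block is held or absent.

before: towers=[A/G; C/B; E/F] holding=D
pre[stack(D, F)]: holding(D) ✓, clear(F) ✓, D≠F ✓
all met → apply stack(D, F)
after:  towers=[A/G; C/B; E/F/D] holding=-

towers=[A/G; C/B; E/F/D] holding=-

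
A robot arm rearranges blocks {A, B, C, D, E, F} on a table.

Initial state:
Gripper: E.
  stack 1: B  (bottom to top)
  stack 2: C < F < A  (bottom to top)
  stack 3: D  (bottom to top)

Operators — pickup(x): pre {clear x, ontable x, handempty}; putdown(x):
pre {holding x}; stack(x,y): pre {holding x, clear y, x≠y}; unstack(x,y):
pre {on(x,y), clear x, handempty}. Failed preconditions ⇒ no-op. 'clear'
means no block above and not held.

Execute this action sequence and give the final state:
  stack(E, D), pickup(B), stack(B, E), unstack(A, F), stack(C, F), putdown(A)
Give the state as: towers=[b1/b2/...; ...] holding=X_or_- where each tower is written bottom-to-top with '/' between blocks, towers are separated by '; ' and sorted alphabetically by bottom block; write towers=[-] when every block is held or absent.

towers=[A; C/F; D/E/B] holding=-

step 1 (stack(E, D)): towers=[B; C/F/A; D/E] holding=-
step 2 (pickup(B)): towers=[C/F/A; D/E] holding=B
step 3 (stack(B, E)): towers=[C/F/A; D/E/B] holding=-
step 4 (unstack(A, F)): towers=[C/F; D/E/B] holding=A
step 5 (stack(C, F)) [no-op]: towers=[C/F; D/E/B] holding=A
step 6 (putdown(A)): towers=[A; C/F; D/E/B] holding=-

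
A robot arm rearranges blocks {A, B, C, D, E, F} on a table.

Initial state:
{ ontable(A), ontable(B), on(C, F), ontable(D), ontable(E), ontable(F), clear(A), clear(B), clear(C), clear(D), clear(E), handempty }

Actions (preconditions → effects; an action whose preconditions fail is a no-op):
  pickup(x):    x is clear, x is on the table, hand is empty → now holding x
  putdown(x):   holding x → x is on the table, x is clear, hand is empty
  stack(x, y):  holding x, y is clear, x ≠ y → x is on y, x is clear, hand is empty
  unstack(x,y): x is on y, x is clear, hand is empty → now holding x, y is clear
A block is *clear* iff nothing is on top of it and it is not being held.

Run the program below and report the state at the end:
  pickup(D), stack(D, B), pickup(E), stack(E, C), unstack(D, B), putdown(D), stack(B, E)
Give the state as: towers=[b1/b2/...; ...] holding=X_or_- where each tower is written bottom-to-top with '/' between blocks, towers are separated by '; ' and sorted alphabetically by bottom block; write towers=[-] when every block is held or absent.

towers=[A; B; D; F/C/E] holding=-

step 1 (pickup(D)): towers=[A; B; E; F/C] holding=D
step 2 (stack(D, B)): towers=[A; B/D; E; F/C] holding=-
step 3 (pickup(E)): towers=[A; B/D; F/C] holding=E
step 4 (stack(E, C)): towers=[A; B/D; F/C/E] holding=-
step 5 (unstack(D, B)): towers=[A; B; F/C/E] holding=D
step 6 (putdown(D)): towers=[A; B; D; F/C/E] holding=-
step 7 (stack(B, E)) [no-op]: towers=[A; B; D; F/C/E] holding=-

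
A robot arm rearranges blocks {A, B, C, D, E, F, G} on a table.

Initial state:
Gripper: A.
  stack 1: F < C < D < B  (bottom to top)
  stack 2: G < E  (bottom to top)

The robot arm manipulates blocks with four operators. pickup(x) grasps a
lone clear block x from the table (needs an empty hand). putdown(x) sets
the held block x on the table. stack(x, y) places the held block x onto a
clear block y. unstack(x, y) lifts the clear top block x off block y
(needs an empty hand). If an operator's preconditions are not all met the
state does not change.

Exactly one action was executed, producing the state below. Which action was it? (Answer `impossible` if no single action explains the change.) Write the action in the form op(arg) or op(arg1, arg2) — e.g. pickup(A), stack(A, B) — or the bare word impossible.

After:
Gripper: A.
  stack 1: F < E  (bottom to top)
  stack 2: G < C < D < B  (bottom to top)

target: towers=[F/E; G/C/D/B] holding=A
        putdown(A) → towers=[A; F/C/D/B; G/E] holding=-
       stack(A, B) → towers=[F/C/D/B/A; G/E] holding=-
       stack(A, E) → towers=[F/C/D/B; G/E/A] holding=-
none of the 3 applicable actions match → impossible

impossible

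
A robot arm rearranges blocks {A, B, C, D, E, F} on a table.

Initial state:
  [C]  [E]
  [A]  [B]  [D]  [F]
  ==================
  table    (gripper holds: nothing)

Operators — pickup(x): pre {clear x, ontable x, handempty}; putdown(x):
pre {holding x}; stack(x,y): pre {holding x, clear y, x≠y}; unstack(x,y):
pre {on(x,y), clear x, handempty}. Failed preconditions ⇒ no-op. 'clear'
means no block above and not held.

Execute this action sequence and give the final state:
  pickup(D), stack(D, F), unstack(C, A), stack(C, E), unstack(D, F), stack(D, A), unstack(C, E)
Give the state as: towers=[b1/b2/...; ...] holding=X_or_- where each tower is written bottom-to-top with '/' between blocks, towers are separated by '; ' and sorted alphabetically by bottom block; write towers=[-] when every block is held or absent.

towers=[A/D; B/E; F] holding=C

step 1 (pickup(D)): towers=[A/C; B/E; F] holding=D
step 2 (stack(D, F)): towers=[A/C; B/E; F/D] holding=-
step 3 (unstack(C, A)): towers=[A; B/E; F/D] holding=C
step 4 (stack(C, E)): towers=[A; B/E/C; F/D] holding=-
step 5 (unstack(D, F)): towers=[A; B/E/C; F] holding=D
step 6 (stack(D, A)): towers=[A/D; B/E/C; F] holding=-
step 7 (unstack(C, E)): towers=[A/D; B/E; F] holding=C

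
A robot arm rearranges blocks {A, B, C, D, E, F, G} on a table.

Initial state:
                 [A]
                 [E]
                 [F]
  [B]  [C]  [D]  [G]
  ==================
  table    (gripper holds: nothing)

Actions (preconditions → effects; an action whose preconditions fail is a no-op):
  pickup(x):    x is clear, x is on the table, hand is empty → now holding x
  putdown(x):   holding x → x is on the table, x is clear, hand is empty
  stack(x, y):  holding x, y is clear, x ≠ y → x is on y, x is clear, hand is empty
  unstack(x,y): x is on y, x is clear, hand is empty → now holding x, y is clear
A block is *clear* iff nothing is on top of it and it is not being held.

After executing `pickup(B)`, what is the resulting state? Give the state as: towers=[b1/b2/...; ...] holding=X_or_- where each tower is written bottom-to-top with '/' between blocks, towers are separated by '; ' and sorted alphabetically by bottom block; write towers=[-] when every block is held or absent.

towers=[C; D; G/F/E/A] holding=B

before: towers=[B; C; D; G/F/E/A] holding=-
pre[pickup(B)]: clear(B) ✓, ontable(B) ✓, handempty ✓
all met → apply pickup(B)
after:  towers=[C; D; G/F/E/A] holding=B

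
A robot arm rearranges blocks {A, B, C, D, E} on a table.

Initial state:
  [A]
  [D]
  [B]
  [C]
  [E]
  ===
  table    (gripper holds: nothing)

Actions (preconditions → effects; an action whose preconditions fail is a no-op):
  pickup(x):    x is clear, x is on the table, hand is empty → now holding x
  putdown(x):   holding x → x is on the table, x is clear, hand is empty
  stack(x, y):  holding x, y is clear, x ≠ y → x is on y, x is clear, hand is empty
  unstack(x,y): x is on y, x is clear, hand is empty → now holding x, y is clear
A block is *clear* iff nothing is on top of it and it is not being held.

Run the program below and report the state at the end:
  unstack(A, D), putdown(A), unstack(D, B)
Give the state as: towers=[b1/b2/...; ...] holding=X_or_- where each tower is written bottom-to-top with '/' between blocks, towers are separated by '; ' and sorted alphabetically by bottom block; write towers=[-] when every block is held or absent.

towers=[A; E/C/B] holding=D

step 1 (unstack(A, D)): towers=[E/C/B/D] holding=A
step 2 (putdown(A)): towers=[A; E/C/B/D] holding=-
step 3 (unstack(D, B)): towers=[A; E/C/B] holding=D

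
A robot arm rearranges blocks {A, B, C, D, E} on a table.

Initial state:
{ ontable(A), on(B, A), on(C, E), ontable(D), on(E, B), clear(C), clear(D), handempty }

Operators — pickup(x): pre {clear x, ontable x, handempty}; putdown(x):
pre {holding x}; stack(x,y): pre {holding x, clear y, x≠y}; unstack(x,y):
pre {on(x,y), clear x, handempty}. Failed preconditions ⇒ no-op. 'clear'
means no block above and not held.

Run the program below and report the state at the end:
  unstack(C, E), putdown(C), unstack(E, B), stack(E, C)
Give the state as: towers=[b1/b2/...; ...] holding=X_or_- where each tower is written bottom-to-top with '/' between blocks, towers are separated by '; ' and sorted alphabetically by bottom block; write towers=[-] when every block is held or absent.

step 1 (unstack(C, E)): towers=[A/B/E; D] holding=C
step 2 (putdown(C)): towers=[A/B/E; C; D] holding=-
step 3 (unstack(E, B)): towers=[A/B; C; D] holding=E
step 4 (stack(E, C)): towers=[A/B; C/E; D] holding=-

towers=[A/B; C/E; D] holding=-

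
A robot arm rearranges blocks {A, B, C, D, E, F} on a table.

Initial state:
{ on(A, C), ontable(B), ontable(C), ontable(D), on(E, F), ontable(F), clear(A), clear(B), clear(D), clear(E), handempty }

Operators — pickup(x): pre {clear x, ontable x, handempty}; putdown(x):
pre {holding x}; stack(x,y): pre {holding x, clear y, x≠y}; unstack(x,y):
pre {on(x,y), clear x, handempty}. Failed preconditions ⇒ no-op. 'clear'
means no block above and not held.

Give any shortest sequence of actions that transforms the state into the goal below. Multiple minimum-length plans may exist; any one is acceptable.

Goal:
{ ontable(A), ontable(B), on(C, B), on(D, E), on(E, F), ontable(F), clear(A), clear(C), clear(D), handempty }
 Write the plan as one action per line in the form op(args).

step 1 (pickup(D)): towers=[B; C/A; F/E] holding=D
step 2 (stack(D, E)): towers=[B; C/A; F/E/D] holding=-
step 3 (unstack(A, C)): towers=[B; C; F/E/D] holding=A
step 4 (putdown(A)): towers=[A; B; C; F/E/D] holding=-
step 5 (pickup(C)): towers=[A; B; F/E/D] holding=C
step 6 (stack(C, B)): towers=[A; B/C; F/E/D] holding=-
goal check: towers=[A; B/C; F/E/D] holding=- — reached (length 6, optimal by BFS)

pickup(D)
stack(D, E)
unstack(A, C)
putdown(A)
pickup(C)
stack(C, B)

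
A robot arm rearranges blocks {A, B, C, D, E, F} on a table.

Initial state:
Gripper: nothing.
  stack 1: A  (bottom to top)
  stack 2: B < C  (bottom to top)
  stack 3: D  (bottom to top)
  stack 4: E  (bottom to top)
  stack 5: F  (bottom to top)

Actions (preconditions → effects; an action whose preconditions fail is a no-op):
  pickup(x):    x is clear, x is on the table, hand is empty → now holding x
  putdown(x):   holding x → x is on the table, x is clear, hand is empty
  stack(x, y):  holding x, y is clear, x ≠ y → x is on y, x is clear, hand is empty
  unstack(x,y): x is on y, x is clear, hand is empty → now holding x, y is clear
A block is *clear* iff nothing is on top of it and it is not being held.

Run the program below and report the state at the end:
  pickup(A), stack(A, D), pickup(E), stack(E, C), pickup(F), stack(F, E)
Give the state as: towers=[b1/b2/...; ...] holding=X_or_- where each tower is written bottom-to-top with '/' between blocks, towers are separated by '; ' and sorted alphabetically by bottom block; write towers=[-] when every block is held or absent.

towers=[B/C/E/F; D/A] holding=-

step 1 (pickup(A)): towers=[B/C; D; E; F] holding=A
step 2 (stack(A, D)): towers=[B/C; D/A; E; F] holding=-
step 3 (pickup(E)): towers=[B/C; D/A; F] holding=E
step 4 (stack(E, C)): towers=[B/C/E; D/A; F] holding=-
step 5 (pickup(F)): towers=[B/C/E; D/A] holding=F
step 6 (stack(F, E)): towers=[B/C/E/F; D/A] holding=-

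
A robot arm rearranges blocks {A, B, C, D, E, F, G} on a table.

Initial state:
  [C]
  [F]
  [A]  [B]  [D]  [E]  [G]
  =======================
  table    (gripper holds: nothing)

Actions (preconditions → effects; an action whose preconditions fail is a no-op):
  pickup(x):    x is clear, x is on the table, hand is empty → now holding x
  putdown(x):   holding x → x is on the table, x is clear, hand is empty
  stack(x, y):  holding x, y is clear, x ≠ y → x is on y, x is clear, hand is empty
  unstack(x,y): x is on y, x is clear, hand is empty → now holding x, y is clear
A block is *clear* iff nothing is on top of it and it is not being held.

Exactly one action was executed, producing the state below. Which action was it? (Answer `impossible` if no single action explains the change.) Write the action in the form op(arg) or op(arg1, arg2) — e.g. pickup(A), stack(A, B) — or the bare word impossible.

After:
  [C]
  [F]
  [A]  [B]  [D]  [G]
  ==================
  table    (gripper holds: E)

target: towers=[A/F/C; B; D; G] holding=E
         pickup(B) → towers=[A/F/C; D; E; G] holding=B
         pickup(G) → towers=[A/F/C; B; D; E] holding=G
         pickup(D) → towers=[A/F/C; B; E; G] holding=D
         pickup(E) → towers=[A/F/C; B; D; G] holding=E  ← match
     unstack(C, F) → towers=[A/F; B; D; E; G] holding=C

pickup(E)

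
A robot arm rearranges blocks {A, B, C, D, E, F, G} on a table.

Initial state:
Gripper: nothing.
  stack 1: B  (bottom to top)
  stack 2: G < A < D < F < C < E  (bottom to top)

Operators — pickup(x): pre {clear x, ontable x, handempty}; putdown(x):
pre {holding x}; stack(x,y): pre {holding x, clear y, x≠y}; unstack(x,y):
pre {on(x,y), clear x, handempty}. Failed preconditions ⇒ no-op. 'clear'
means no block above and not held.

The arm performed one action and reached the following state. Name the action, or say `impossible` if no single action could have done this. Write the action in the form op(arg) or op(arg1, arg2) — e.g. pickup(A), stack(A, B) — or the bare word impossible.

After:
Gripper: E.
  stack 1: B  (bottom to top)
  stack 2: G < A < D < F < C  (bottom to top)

target: towers=[B; G/A/D/F/C] holding=E
         pickup(B) → towers=[G/A/D/F/C/E] holding=B
     unstack(E, C) → towers=[B; G/A/D/F/C] holding=E  ← match

unstack(E, C)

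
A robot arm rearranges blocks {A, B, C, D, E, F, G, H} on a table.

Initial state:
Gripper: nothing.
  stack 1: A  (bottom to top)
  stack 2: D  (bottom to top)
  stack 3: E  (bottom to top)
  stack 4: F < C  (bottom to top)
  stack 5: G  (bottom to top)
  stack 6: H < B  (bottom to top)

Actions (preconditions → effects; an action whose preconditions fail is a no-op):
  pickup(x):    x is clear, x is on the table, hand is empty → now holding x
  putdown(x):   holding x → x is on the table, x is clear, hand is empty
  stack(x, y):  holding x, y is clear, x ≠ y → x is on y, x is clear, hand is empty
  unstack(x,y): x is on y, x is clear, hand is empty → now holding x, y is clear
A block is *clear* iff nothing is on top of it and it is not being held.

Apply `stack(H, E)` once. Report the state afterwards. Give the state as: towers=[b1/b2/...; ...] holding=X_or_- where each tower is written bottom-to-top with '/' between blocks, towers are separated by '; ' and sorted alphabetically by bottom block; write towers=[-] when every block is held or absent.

towers=[A; D; E; F/C; G; H/B] holding=-

before: towers=[A; D; E; F/C; G; H/B] holding=-
pre[stack(H, E)]: holding(H) no, clear(E) yes, H≠E yes
holding(H) unmet → stack(H, E) is a no-op
after:  towers=[A; D; E; F/C; G; H/B] holding=-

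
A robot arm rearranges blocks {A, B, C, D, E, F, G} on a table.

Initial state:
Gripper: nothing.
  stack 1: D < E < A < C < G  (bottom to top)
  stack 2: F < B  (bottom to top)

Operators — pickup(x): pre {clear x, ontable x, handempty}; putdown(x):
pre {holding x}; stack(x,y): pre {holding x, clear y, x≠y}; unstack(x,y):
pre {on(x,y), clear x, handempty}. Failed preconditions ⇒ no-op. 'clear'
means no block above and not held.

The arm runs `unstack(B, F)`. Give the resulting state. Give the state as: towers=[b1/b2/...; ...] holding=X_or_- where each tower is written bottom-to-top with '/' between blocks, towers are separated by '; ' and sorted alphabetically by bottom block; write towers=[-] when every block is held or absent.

before: towers=[D/E/A/C/G; F/B] holding=-
pre[unstack(B, F)]: on(B,F) ✓, clear(B) ✓, handempty ✓
all met → apply unstack(B, F)
after:  towers=[D/E/A/C/G; F] holding=B

towers=[D/E/A/C/G; F] holding=B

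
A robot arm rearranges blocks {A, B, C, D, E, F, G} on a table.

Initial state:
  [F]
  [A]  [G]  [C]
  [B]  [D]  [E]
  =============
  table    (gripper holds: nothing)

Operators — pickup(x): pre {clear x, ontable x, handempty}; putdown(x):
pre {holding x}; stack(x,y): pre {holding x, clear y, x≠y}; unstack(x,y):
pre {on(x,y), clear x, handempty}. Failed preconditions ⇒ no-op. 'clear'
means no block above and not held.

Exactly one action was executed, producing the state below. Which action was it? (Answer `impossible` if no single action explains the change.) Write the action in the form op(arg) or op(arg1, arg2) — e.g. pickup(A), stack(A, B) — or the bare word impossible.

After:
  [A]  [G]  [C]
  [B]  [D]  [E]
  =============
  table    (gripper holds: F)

target: towers=[B/A; D/G; E/C] holding=F
     unstack(F, A) → towers=[B/A; D/G; E/C] holding=F  ← match
     unstack(G, D) → towers=[B/A/F; D; E/C] holding=G
     unstack(C, E) → towers=[B/A/F; D/G; E] holding=C

unstack(F, A)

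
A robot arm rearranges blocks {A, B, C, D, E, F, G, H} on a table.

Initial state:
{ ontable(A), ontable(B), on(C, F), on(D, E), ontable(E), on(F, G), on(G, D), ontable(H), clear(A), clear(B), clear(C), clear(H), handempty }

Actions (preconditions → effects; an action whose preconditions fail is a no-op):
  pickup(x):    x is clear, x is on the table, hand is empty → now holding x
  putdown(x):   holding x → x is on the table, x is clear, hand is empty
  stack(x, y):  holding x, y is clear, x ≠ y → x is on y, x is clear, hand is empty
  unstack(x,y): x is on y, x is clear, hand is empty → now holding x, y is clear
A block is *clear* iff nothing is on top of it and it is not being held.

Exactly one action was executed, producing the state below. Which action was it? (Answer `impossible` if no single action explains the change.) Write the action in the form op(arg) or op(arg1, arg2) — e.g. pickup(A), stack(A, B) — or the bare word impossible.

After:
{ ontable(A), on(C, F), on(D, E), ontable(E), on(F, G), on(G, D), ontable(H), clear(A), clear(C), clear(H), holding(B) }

target: towers=[A; E/D/G/F/C; H] holding=B
         pickup(A) → towers=[B; E/D/G/F/C; H] holding=A
         pickup(H) → towers=[A; B; E/D/G/F/C] holding=H
         pickup(B) → towers=[A; E/D/G/F/C; H] holding=B  ← match
     unstack(C, F) → towers=[A; B; E/D/G/F; H] holding=C

pickup(B)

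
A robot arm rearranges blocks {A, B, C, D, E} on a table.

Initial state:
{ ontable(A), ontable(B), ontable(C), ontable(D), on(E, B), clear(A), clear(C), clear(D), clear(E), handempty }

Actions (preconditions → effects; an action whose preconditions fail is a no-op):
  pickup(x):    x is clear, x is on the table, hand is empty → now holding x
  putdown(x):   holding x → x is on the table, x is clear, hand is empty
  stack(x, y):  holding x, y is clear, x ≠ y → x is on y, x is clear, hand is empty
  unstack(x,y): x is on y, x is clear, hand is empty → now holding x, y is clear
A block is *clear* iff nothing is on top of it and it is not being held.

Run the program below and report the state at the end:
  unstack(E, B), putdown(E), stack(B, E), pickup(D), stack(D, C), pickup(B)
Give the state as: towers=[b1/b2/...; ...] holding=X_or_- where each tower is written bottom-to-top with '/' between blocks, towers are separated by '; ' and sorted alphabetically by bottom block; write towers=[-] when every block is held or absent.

step 1 (unstack(E, B)): towers=[A; B; C; D] holding=E
step 2 (putdown(E)): towers=[A; B; C; D; E] holding=-
step 3 (stack(B, E)) [no-op]: towers=[A; B; C; D; E] holding=-
step 4 (pickup(D)): towers=[A; B; C; E] holding=D
step 5 (stack(D, C)): towers=[A; B; C/D; E] holding=-
step 6 (pickup(B)): towers=[A; C/D; E] holding=B

towers=[A; C/D; E] holding=B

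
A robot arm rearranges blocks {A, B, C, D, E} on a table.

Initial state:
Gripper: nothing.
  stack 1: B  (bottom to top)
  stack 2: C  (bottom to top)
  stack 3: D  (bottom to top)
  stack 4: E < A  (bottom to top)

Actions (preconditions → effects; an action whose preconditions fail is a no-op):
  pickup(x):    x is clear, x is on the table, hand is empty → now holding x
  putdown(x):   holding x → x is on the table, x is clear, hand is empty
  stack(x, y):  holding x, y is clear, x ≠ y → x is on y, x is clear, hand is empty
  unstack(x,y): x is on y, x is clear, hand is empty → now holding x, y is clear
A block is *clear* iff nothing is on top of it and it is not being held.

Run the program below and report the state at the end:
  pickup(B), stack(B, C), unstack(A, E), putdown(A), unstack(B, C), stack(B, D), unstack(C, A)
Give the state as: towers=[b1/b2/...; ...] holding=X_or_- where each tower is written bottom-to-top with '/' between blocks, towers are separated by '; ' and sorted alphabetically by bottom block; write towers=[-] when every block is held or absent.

towers=[A; C; D/B; E] holding=-

step 1 (pickup(B)): towers=[C; D; E/A] holding=B
step 2 (stack(B, C)): towers=[C/B; D; E/A] holding=-
step 3 (unstack(A, E)): towers=[C/B; D; E] holding=A
step 4 (putdown(A)): towers=[A; C/B; D; E] holding=-
step 5 (unstack(B, C)): towers=[A; C; D; E] holding=B
step 6 (stack(B, D)): towers=[A; C; D/B; E] holding=-
step 7 (unstack(C, A)) [no-op]: towers=[A; C; D/B; E] holding=-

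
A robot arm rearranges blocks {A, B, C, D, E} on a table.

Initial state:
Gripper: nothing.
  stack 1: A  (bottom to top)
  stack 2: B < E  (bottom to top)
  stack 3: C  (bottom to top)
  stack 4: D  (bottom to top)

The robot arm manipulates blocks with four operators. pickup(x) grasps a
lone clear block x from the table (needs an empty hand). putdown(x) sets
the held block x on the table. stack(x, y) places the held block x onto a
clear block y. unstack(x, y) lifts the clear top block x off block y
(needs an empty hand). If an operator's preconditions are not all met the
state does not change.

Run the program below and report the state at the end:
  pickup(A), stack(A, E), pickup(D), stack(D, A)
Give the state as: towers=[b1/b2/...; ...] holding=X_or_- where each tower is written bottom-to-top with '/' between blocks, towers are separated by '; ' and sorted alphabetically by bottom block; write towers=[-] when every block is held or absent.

step 1 (pickup(A)): towers=[B/E; C; D] holding=A
step 2 (stack(A, E)): towers=[B/E/A; C; D] holding=-
step 3 (pickup(D)): towers=[B/E/A; C] holding=D
step 4 (stack(D, A)): towers=[B/E/A/D; C] holding=-

towers=[B/E/A/D; C] holding=-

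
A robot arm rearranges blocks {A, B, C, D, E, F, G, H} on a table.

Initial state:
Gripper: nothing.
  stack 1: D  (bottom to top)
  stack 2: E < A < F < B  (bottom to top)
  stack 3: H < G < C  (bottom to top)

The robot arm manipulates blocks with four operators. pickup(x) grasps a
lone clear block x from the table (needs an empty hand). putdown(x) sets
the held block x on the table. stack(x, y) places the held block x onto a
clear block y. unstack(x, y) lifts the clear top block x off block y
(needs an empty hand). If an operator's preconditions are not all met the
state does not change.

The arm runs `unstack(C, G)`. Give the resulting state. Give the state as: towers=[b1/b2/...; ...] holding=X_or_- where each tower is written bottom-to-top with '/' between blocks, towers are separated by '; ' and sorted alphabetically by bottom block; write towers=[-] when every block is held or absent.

before: towers=[D; E/A/F/B; H/G/C] holding=-
pre[unstack(C, G)]: on(C,G) ok, clear(C) ok, handempty ok
all met → apply unstack(C, G)
after:  towers=[D; E/A/F/B; H/G] holding=C

towers=[D; E/A/F/B; H/G] holding=C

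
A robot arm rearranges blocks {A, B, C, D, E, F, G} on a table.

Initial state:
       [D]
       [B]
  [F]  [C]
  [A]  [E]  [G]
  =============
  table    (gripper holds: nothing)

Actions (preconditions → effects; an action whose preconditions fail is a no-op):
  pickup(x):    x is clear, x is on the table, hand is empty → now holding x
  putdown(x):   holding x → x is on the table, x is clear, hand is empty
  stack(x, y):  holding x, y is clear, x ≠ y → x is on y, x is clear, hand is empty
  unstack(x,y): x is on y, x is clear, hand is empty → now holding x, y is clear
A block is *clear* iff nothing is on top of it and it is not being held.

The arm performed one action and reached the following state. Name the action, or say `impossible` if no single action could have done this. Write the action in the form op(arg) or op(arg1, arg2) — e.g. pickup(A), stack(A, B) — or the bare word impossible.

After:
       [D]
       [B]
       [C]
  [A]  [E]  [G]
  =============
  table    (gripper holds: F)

unstack(F, A)

target: towers=[A; E/C/B/D; G] holding=F
     unstack(F, A) → towers=[A; E/C/B/D; G] holding=F  ← match
         pickup(G) → towers=[A/F; E/C/B/D] holding=G
     unstack(D, B) → towers=[A/F; E/C/B; G] holding=D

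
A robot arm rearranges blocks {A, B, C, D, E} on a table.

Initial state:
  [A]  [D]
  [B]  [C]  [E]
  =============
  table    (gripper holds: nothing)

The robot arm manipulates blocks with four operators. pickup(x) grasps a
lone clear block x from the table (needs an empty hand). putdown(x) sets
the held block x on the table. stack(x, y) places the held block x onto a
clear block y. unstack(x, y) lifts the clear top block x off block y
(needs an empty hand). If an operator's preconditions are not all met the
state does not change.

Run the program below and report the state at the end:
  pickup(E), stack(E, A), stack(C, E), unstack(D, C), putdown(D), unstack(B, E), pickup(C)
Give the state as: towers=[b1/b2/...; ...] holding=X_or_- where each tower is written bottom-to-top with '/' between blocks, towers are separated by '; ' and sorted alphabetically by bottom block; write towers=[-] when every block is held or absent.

towers=[B/A/E; D] holding=C

step 1 (pickup(E)): towers=[B/A; C/D] holding=E
step 2 (stack(E, A)): towers=[B/A/E; C/D] holding=-
step 3 (stack(C, E)) [no-op]: towers=[B/A/E; C/D] holding=-
step 4 (unstack(D, C)): towers=[B/A/E; C] holding=D
step 5 (putdown(D)): towers=[B/A/E; C; D] holding=-
step 6 (unstack(B, E)) [no-op]: towers=[B/A/E; C; D] holding=-
step 7 (pickup(C)): towers=[B/A/E; D] holding=C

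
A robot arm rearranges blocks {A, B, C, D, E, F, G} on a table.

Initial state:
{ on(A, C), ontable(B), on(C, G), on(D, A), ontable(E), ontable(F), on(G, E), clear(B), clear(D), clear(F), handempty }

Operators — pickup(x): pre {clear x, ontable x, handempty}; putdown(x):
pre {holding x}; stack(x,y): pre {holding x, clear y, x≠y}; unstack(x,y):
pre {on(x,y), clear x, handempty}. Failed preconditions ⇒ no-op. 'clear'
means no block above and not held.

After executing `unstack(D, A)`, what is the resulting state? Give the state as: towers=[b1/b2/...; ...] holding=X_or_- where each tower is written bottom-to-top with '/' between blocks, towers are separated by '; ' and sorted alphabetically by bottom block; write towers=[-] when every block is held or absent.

before: towers=[B; E/G/C/A/D; F] holding=-
pre[unstack(D, A)]: on(D,A) yes, clear(D) yes, handempty yes
all met → apply unstack(D, A)
after:  towers=[B; E/G/C/A; F] holding=D

towers=[B; E/G/C/A; F] holding=D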